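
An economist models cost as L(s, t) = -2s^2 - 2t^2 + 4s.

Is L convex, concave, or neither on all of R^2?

L is quadratic, so its Hessian is the constant matrix H = [[-4, 0], [0, -4]].
det(H) = 16, tr(H) = -8.
det(H) > 0 and tr(H) < 0, so H is negative definite everywhere: concave.

concave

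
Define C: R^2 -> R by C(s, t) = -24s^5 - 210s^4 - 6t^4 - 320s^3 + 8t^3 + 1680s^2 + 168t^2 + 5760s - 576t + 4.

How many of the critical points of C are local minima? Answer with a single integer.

2

C separates as a function of s plus a function of t, so ∇C=0 decouples.
∂C/∂s = -120(s - 2)(s + 2)(s + 3)(s + 4) = 0 at s ∈ {-4, -3, -2, 2}; ∂C/∂t = -24(t - 3)(t - 2)(t + 4) = 0 at t ∈ {-4, 2, 3}.
The Hessian is diagonal: diag(C_ss, C_tt). Second derivatives: C_ss(-4)=1440, C_ss(-3)=-600, C_ss(-2)=960, C_ss(2)=-14400; C_tt(-4)=-1008, C_tt(2)=144, C_tt(3)=-168.
Local minima occur where both diagonal entries positive: (-4, 2), (-2, 2). Count: 2.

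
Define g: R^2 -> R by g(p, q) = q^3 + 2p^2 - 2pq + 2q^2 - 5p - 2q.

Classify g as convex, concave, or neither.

The term q^3 is cubic, so the Hessian is not constant.
∂²g/∂q² = 6q + 4, which takes both signs as q varies (negative for sufficiently negative q). A diagonal entry of the Hessian changing sign means the Hessian is neither positive- nor negative-semidefinite on all of R^2.

neither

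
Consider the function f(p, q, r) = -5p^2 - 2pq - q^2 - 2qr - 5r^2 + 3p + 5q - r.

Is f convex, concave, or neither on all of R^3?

f is quadratic, so its Hessian is the constant matrix H = [[-10, -2, 0], [-2, -2, -2], [0, -2, -10]].
Leading principal minors: -10, 16, -120.
Signs alternate −, +, − ⇒ H ≺ 0 ⇒ concave.

concave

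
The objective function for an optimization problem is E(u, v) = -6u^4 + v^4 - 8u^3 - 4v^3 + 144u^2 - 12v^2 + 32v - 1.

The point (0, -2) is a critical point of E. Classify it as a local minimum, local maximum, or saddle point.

The mixed partial ∂²E/∂u∂v is 0, so the Hessian at any point is diag(E_uu, E_vv) = diag(24(-3u^2 - 2u + 12), 12(v^2 - 2v - 2)).
At (0, -2): H = diag(288, 72).
Both eigenvalues are positive, so H is positive definite: a local minimum.

local minimum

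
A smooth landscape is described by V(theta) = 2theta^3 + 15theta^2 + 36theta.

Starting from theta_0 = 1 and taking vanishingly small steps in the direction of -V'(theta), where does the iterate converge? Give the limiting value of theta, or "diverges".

V'(theta) = 6(theta + 2)(theta + 3), so V'(1) = 72.
Gradient descent moves in the -V' direction, i.e. theta is decreasing.
The nearest critical point in that direction is theta = -2, where V'' = 6 > 0 (a local minimum). The iterate converges there.

-2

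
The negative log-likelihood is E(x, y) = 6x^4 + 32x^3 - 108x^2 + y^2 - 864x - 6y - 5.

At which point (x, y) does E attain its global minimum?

E(x,y) separates as P(x) + Q(y) − 5, so its minimum is min P + min Q − 5.
P'(x) = 24(x - 3)(x + 3)(x + 4) vanishes at x ∈ {-4, -3, 3}; Q'(y) = 2y - 6 vanishes at y ∈ {3}.
Local minima of P (where P''>0): P(-4)=1216, P(3)=-2214. Local minima of Q: Q(3)=-9.
So the global minimum of E is P(3) + Q(3) − 5 = -2214 − 9 − 5 = -2228, attained at (3, 3).

(3, 3)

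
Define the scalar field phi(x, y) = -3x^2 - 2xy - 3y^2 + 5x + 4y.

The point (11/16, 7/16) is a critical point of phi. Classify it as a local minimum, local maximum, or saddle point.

local maximum

The Hessian of phi is constant: H = [[-6, -2], [-2, -6]].
det(H) = (-6)·(-6) − (-2)² = 32.
det(H) > 0 and tr(H) = -12 < 0, so H is negative definite and the point is a local maximum.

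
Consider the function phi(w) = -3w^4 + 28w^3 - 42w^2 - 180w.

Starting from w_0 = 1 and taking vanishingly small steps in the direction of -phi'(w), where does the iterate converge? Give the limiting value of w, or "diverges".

3

phi'(w) = -12(w - 5)(w - 3)(w + 1), so phi'(1) = -192.
Gradient descent moves in the -phi' direction, i.e. w is increasing.
The nearest critical point in that direction is w = 3, where phi'' = 96 > 0 (a local minimum). The iterate converges there.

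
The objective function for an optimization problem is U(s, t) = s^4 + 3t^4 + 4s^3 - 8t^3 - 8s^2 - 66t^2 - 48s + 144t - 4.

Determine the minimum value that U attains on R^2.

U(s,t) separates as P(s) + Q(t) − 4, so its minimum is min P + min Q − 4.
P'(s) = 4(s - 2)(s + 2)(s + 3) vanishes at s ∈ {-3, -2, 2}; Q'(t) = 12(t - 4)(t - 1)(t + 3) vanishes at t ∈ {-3, 1, 4}.
Local minima of P (where P''>0): P(-3)=45, P(2)=-80. Local minima of Q: Q(-3)=-567, Q(4)=-224.
So the global minimum of U is P(2) + Q(-3) − 4 = -80 − 567 − 4 = -651, attained at (2, -3).

-651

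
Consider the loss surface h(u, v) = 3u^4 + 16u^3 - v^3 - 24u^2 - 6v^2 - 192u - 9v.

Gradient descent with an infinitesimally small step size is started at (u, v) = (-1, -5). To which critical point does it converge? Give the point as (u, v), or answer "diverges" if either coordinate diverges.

(2, -3)

h is separable, so gradient descent decouples: u follows -∂h/∂u, v follows -∂h/∂v.
∂h/∂u = 12(u - 2)(u + 2)(u + 4); at u=-1 this is -108, so u increases.
∂h/∂v = -3(v + 1)(v + 3); at v=-5 this is -24, so v increases.
u converges to its nearest critical value 2 (a local min of the u-part); v converges to -3. The iterate converges to (2, -3).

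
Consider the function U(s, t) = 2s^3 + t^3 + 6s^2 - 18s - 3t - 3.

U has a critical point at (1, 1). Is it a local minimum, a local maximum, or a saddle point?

local minimum

The mixed partial ∂²U/∂s∂t is 0, so the Hessian at any point is diag(U_ss, U_tt) = diag(12(s + 1), 6t).
At (1, 1): H = diag(24, 6).
Both eigenvalues are positive, so H is positive definite: a local minimum.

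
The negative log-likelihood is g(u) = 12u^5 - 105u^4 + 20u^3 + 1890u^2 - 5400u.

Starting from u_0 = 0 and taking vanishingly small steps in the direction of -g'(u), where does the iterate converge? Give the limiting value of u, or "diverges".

2

g'(u) = 60(u - 5)(u - 3)(u - 2)(u + 3), so g'(0) = -5400.
Gradient descent moves in the -g' direction, i.e. u is increasing.
The nearest critical point in that direction is u = 2, where g'' = 900 > 0 (a local minimum). The iterate converges there.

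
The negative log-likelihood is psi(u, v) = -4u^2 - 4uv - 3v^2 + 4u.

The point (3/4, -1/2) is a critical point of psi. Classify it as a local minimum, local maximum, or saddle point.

The Hessian of psi is constant: H = [[-8, -4], [-4, -6]].
det(H) = (-8)·(-6) − (-4)² = 32.
det(H) > 0 and tr(H) = -14 < 0, so H is negative definite and the point is a local maximum.

local maximum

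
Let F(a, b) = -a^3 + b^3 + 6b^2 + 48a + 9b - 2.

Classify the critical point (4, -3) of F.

The mixed partial ∂²F/∂a∂b is 0, so the Hessian at any point is diag(F_aa, F_bb) = diag(-6a, 6(b + 2)).
At (4, -3): H = diag(-24, -6).
Both eigenvalues are negative, so H is negative definite: a local maximum.

local maximum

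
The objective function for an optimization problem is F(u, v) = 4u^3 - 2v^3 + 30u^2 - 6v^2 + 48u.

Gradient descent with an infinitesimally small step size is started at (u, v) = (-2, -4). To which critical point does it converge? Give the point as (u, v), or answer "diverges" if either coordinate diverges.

F is separable, so gradient descent decouples: u follows -∂F/∂u, v follows -∂F/∂v.
∂F/∂u = 12(u + 1)(u + 4); at u=-2 this is -24, so u increases.
∂F/∂v = -6v(v + 2); at v=-4 this is -48, so v increases.
u converges to its nearest critical value -1 (a local min of the u-part); v converges to -2. The iterate converges to (-1, -2).

(-1, -2)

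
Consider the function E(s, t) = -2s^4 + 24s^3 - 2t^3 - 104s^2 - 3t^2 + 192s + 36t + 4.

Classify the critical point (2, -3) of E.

The mixed partial ∂²E/∂s∂t is 0, so the Hessian at any point is diag(E_ss, E_tt) = diag(8(-3s^2 + 18s - 26), -6(2t + 1)).
At (2, -3): H = diag(-16, 30).
The eigenvalues have opposite signs, so H is indefinite: a saddle point.

saddle point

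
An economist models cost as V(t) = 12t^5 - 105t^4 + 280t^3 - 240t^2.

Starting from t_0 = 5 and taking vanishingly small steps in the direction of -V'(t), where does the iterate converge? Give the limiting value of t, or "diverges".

V'(t) = 60t(t - 4)(t - 2)(t - 1), so V'(5) = 3600.
Gradient descent moves in the -V' direction, i.e. t is decreasing.
The nearest critical point in that direction is t = 4, where V'' = 1440 > 0 (a local minimum). The iterate converges there.

4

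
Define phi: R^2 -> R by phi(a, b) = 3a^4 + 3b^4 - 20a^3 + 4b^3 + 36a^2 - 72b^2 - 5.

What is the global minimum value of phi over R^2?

-645

phi(a,b) separates as P(a) + Q(b) − 5, so its minimum is min P + min Q − 5.
P'(a) = 12a(a - 3)(a - 2) vanishes at a ∈ {0, 2, 3}; Q'(b) = 12b(b - 3)(b + 4) vanishes at b ∈ {-4, 0, 3}.
Local minima of P (where P''>0): P(0)=0, P(3)=27. Local minima of Q: Q(-4)=-640, Q(3)=-297.
So the global minimum of phi is P(0) + Q(-4) − 5 = 0 − 640 − 5 = -645, attained at (0, -4).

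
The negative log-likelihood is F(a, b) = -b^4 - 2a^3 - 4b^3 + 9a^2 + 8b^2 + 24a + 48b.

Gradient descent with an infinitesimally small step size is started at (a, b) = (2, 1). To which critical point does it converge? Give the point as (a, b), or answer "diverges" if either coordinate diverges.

(-1, -2)

F is separable, so gradient descent decouples: a follows -∂F/∂a, b follows -∂F/∂b.
∂F/∂a = -6(a - 4)(a + 1); at a=2 this is 36, so a decreases.
∂F/∂b = -4(b - 2)(b + 2)(b + 3); at b=1 this is 48, so b decreases.
a converges to its nearest critical value -1 (a local min of the a-part); b converges to -2. The iterate converges to (-1, -2).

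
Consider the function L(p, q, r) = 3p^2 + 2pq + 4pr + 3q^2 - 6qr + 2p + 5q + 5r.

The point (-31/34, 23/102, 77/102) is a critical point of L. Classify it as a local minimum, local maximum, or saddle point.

The Hessian is constant: H = [[6, 2, 4], [2, 6, -6], [4, -6, 0]].
Leading principal minors: Δ₁ = 6, Δ₂ = 32, Δ₃ = -408.
The minors fit neither the all-positive nor the alternating-sign pattern, so H is indefinite: a saddle point.

saddle point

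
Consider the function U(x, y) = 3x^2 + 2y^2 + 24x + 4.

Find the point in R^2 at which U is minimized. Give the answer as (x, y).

(-4, 0)

U(x,y) separates as P(x) + Q(y) + 4, so its minimum is min P + min Q + 4.
P'(x) = 6x + 24 vanishes at x ∈ {-4}; Q'(y) = 4y vanishes at y ∈ {0}.
Local minima of P (where P''>0): P(-4)=-48. Local minima of Q: Q(0)=0.
So the global minimum of U is P(-4) + Q(0) + 4 = -48 + 0 + 4 = -44, attained at (-4, 0).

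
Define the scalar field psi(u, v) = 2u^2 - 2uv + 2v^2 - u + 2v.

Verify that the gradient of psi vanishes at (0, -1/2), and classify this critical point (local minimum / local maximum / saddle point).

∇psi = (4u - 2v - 1, -2u + 4v + 2); substituting (0, -1/2) gives ∇psi = (0, 0), so (0, -1/2) is indeed a critical point.
The Hessian of psi is constant: H = [[4, -2], [-2, 4]].
det(H) = 4·4 − (-2)² = 12.
det(H) > 0 and tr(H) = 8 > 0, so H is positive definite and the point is a local minimum.

local minimum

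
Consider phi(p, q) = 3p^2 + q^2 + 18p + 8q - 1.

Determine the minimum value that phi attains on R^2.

phi(p,q) separates as A(p) + B(q) − 1, so its minimum is min A + min B − 1.
A'(p) = 6p + 18 vanishes at p ∈ {-3}; B'(q) = 2q + 8 vanishes at q ∈ {-4}.
Local minima of A (where A''>0): A(-3)=-27. Local minima of B: B(-4)=-16.
So the global minimum of phi is A(-3) + B(-4) − 1 = -27 − 16 − 1 = -44, attained at (-3, -4).

-44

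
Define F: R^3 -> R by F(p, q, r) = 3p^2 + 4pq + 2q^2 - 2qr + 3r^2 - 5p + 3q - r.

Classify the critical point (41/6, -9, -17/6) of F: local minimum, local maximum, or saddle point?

The Hessian is constant: H = [[6, 4, 0], [4, 4, -2], [0, -2, 6]].
Leading principal minors: Δ₁ = 6, Δ₂ = 8, Δ₃ = 24.
All leading minors are positive, so H is positive definite: a local minimum.

local minimum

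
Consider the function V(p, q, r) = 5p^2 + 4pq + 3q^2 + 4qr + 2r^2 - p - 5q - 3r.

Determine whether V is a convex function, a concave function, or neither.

convex

V is quadratic, so its Hessian is the constant matrix H = [[10, 4, 0], [4, 6, 4], [0, 4, 4]].
Leading principal minors: 10, 44, 16.
All positive ⇒ H ≻ 0 ⇒ convex.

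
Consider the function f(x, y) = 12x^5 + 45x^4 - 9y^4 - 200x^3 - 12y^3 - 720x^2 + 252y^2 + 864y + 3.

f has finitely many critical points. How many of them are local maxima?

4

f separates as a function of x plus a function of y, so ∇f=0 decouples.
∂f/∂x = 60x(x - 3)(x + 2)(x + 4) = 0 at x ∈ {-4, -2, 0, 3}; ∂f/∂y = -36(y - 4)(y + 2)(y + 3) = 0 at y ∈ {-3, -2, 4}.
The Hessian is diagonal: diag(f_xx, f_yy). Second derivatives: f_xx(-4)=-3360, f_xx(-2)=1200, f_xx(0)=-1440, f_xx(3)=6300; f_yy(-3)=-252, f_yy(-2)=216, f_yy(4)=-1512.
Local maxima occur where both diagonal entries negative: (-4, -3), (-4, 4), (0, -3), (0, 4). Count: 4.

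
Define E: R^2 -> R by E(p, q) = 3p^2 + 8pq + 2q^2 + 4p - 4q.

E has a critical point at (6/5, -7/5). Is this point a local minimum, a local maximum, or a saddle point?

The Hessian of E is constant: H = [[6, 8], [8, 4]].
det(H) = 6·4 − 8² = -40.
Since det(H) < 0, H is indefinite and the critical point is a saddle point.

saddle point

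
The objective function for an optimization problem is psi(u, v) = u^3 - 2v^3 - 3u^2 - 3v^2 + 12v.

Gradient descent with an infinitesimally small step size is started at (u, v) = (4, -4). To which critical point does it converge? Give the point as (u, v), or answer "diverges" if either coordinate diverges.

psi is separable, so gradient descent decouples: u follows -∂psi/∂u, v follows -∂psi/∂v.
∂psi/∂u = 3u(u - 2); at u=4 this is 24, so u decreases.
∂psi/∂v = -6(v - 1)(v + 2); at v=-4 this is -60, so v increases.
u converges to its nearest critical value 2 (a local min of the u-part); v converges to -2. The iterate converges to (2, -2).

(2, -2)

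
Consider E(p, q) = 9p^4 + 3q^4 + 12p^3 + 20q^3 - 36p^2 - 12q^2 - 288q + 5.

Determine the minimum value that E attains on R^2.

E(p,q) separates as A(p) + B(q) + 5, so its minimum is min A + min B + 5.
A'(p) = 36p(p - 1)(p + 2) vanishes at p ∈ {-2, 0, 1}; B'(q) = 12(q - 2)(q + 3)(q + 4) vanishes at q ∈ {-4, -3, 2}.
Local minima of A (where A''>0): A(-2)=-96, A(1)=-15. Local minima of B: B(-4)=448, B(2)=-416.
So the global minimum of E is A(-2) + B(2) + 5 = -96 − 416 + 5 = -507, attained at (-2, 2).

-507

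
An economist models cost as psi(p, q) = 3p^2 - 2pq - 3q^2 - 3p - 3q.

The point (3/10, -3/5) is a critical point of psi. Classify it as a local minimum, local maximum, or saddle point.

The Hessian of psi is constant: H = [[6, -2], [-2, -6]].
det(H) = 6·(-6) − (-2)² = -40.
Since det(H) < 0, H is indefinite and the critical point is a saddle point.

saddle point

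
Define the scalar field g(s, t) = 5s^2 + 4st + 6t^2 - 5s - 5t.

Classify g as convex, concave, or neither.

g is quadratic, so its Hessian is the constant matrix H = [[10, 4], [4, 12]].
det(H) = 104, tr(H) = 22.
det(H) > 0 and tr(H) > 0, so H is positive definite everywhere: convex.

convex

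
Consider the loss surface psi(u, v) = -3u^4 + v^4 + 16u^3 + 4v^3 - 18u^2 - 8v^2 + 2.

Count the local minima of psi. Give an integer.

2

psi separates as a function of u plus a function of v, so ∇psi=0 decouples.
∂psi/∂u = -12u(u - 3)(u - 1) = 0 at u ∈ {0, 1, 3}; ∂psi/∂v = 4v(v - 1)(v + 4) = 0 at v ∈ {-4, 0, 1}.
The Hessian is diagonal: diag(psi_uu, psi_vv). Second derivatives: psi_uu(0)=-36, psi_uu(1)=24, psi_uu(3)=-72; psi_vv(-4)=80, psi_vv(0)=-16, psi_vv(1)=20.
Local minima occur where both diagonal entries positive: (1, -4), (1, 1). Count: 2.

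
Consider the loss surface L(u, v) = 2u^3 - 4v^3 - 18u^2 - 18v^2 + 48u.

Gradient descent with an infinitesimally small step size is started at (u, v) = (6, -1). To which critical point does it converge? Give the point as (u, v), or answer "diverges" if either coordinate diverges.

(4, -3)

L is separable, so gradient descent decouples: u follows -∂L/∂u, v follows -∂L/∂v.
∂L/∂u = 6(u - 4)(u - 2); at u=6 this is 48, so u decreases.
∂L/∂v = -12v(v + 3); at v=-1 this is 24, so v decreases.
u converges to its nearest critical value 4 (a local min of the u-part); v converges to -3. The iterate converges to (4, -3).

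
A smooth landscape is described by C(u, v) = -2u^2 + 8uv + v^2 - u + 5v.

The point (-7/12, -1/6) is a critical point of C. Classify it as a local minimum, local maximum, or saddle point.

The Hessian of C is constant: H = [[-4, 8], [8, 2]].
det(H) = (-4)·2 − 8² = -72.
Since det(H) < 0, H is indefinite and the critical point is a saddle point.

saddle point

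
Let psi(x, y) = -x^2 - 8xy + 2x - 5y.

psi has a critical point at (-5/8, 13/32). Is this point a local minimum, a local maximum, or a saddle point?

The Hessian of psi is constant: H = [[-2, -8], [-8, 0]].
det(H) = (-2)·0 − (-8)² = -64.
Since det(H) < 0, H is indefinite and the critical point is a saddle point.

saddle point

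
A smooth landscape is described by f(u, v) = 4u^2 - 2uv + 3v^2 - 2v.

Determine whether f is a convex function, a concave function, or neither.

f is quadratic, so its Hessian is the constant matrix H = [[8, -2], [-2, 6]].
det(H) = 44, tr(H) = 14.
det(H) > 0 and tr(H) > 0, so H is positive definite everywhere: convex.

convex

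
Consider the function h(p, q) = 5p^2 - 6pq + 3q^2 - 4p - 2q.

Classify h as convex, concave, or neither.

h is quadratic, so its Hessian is the constant matrix H = [[10, -6], [-6, 6]].
det(H) = 24, tr(H) = 16.
det(H) > 0 and tr(H) > 0, so H is positive definite everywhere: convex.

convex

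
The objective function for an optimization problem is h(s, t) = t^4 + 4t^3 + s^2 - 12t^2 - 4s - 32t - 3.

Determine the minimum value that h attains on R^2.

-71

h(s,t) separates as P(s) + Q(t) − 3, so its minimum is min P + min Q − 3.
P'(s) = 2s - 4 vanishes at s ∈ {2}; Q'(t) = 4(t - 2)(t + 1)(t + 4) vanishes at t ∈ {-4, -1, 2}.
Local minima of P (where P''>0): P(2)=-4. Local minima of Q: Q(-4)=-64, Q(2)=-64.
So the global minimum of h is P(2) + Q(-4) − 3 = -4 − 64 − 3 = -71, attained at (2, -4).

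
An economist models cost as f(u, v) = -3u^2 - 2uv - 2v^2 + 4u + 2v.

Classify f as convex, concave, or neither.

f is quadratic, so its Hessian is the constant matrix H = [[-6, -2], [-2, -4]].
det(H) = 20, tr(H) = -10.
det(H) > 0 and tr(H) < 0, so H is negative definite everywhere: concave.

concave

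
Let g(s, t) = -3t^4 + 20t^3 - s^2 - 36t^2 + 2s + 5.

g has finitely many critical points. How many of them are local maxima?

2

g separates as a function of s plus a function of t, so ∇g=0 decouples.
∂g/∂s = -2(s - 1) = 0 at s ∈ {1}; ∂g/∂t = -12t(t - 3)(t - 2) = 0 at t ∈ {0, 2, 3}.
The Hessian is diagonal: diag(g_ss, g_tt). Second derivatives: g_ss(1)=-2; g_tt(0)=-72, g_tt(2)=24, g_tt(3)=-36.
Local maxima occur where both diagonal entries negative: (1, 0), (1, 3). Count: 2.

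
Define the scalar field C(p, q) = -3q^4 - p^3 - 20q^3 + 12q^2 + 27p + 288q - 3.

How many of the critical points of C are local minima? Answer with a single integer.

1

C separates as a function of p plus a function of q, so ∇C=0 decouples.
∂C/∂p = -3(p - 3)(p + 3) = 0 at p ∈ {-3, 3}; ∂C/∂q = -12(q - 2)(q + 3)(q + 4) = 0 at q ∈ {-4, -3, 2}.
The Hessian is diagonal: diag(C_pp, C_qq). Second derivatives: C_pp(-3)=18, C_pp(3)=-18; C_qq(-4)=-72, C_qq(-3)=60, C_qq(2)=-360.
Local minima occur where both diagonal entries positive: (-3, -3). Count: 1.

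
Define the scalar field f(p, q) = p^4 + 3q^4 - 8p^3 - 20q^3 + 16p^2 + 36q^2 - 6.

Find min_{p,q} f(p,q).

f(p,q) separates as A(p) + B(q) − 6, so its minimum is min A + min B − 6.
A'(p) = 4p(p - 4)(p - 2) vanishes at p ∈ {0, 2, 4}; B'(q) = 12q(q - 3)(q - 2) vanishes at q ∈ {0, 2, 3}.
Local minima of A (where A''>0): A(0)=0, A(4)=0. Local minima of B: B(0)=0, B(3)=27.
So the global minimum of f is A(0) + B(0) − 6 = 0 + 0 − 6 = -6, attained at (0, 0).

-6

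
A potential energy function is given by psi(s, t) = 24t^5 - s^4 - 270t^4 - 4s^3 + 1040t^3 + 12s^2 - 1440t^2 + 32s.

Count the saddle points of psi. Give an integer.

6

psi separates as a function of s plus a function of t, so ∇psi=0 decouples.
∂psi/∂s = -4(s - 2)(s + 1)(s + 4) = 0 at s ∈ {-4, -1, 2}; ∂psi/∂t = 120t(t - 4)(t - 3)(t - 2) = 0 at t ∈ {0, 2, 3, 4}.
The Hessian is diagonal: diag(psi_ss, psi_tt). Second derivatives: psi_ss(-4)=-72, psi_ss(-1)=36, psi_ss(2)=-72; psi_tt(0)=-2880, psi_tt(2)=480, psi_tt(3)=-360, psi_tt(4)=960.
Saddle points occur where the two diagonal entries have opposite signs: (-4, 2), (-4, 4), (-1, 0), (-1, 3), (2, 2), (2, 4). Count: 6.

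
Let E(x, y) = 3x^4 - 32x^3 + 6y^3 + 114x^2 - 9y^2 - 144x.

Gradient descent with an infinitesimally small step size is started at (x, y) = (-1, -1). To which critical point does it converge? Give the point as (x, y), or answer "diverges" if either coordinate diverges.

E is separable, so gradient descent decouples: x follows -∂E/∂x, y follows -∂E/∂y.
∂E/∂x = 12(x - 4)(x - 3)(x - 1); at x=-1 this is -480, so x increases.
∂E/∂y = 18y(y - 1); at y=-1 this is 36, so y decreases.
The y-coordinate has no critical point in that direction and runs off to infinity.

diverges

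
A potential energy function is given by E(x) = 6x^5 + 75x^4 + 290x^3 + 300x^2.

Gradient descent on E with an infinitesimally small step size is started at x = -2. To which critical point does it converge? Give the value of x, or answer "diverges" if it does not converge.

E'(x) = 30x(x + 1)(x + 4)(x + 5), so E'(-2) = 360.
Gradient descent moves in the -E' direction, i.e. x is decreasing.
The nearest critical point in that direction is x = -4, where E'' = 360 > 0 (a local minimum). The iterate converges there.

-4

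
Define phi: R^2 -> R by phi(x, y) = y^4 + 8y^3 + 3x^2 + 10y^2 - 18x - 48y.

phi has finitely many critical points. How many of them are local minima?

phi separates as a function of x plus a function of y, so ∇phi=0 decouples.
∂phi/∂x = 6(x - 3) = 0 at x ∈ {3}; ∂phi/∂y = 4(y - 1)(y + 3)(y + 4) = 0 at y ∈ {-4, -3, 1}.
The Hessian is diagonal: diag(phi_xx, phi_yy). Second derivatives: phi_xx(3)=6; phi_yy(-4)=20, phi_yy(-3)=-16, phi_yy(1)=80.
Local minima occur where both diagonal entries positive: (3, -4), (3, 1). Count: 2.

2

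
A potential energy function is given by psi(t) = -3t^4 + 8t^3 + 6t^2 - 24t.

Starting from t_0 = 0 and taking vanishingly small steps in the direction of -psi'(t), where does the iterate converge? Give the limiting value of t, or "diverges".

psi'(t) = -12(t - 2)(t - 1)(t + 1), so psi'(0) = -24.
Gradient descent moves in the -psi' direction, i.e. t is increasing.
The nearest critical point in that direction is t = 1, where psi'' = 24 > 0 (a local minimum). The iterate converges there.

1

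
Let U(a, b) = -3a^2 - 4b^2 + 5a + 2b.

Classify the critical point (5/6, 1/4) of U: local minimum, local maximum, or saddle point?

local maximum

The Hessian of U is constant: H = [[-6, 0], [0, -8]].
det(H) = (-6)·(-8) − 0² = 48.
det(H) > 0 and tr(H) = -14 < 0, so H is negative definite and the point is a local maximum.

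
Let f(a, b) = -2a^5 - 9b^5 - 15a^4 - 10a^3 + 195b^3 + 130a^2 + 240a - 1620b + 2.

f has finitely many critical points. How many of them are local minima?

f separates as a function of a plus a function of b, so ∇f=0 decouples.
∂f/∂a = -10(a - 2)(a + 1)(a + 3)(a + 4) = 0 at a ∈ {-4, -3, -1, 2}; ∂f/∂b = -45(b - 3)(b - 2)(b + 2)(b + 3) = 0 at b ∈ {-3, -2, 2, 3}.
The Hessian is diagonal: diag(f_aa, f_bb). Second derivatives: f_aa(-4)=180, f_aa(-3)=-100, f_aa(-1)=180, f_aa(2)=-900; f_bb(-3)=1350, f_bb(-2)=-900, f_bb(2)=900, f_bb(3)=-1350.
Local minima occur where both diagonal entries positive: (-4, -3), (-4, 2), (-1, -3), (-1, 2). Count: 4.

4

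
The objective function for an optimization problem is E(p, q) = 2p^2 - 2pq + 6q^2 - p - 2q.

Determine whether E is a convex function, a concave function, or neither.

E is quadratic, so its Hessian is the constant matrix H = [[4, -2], [-2, 12]].
det(H) = 44, tr(H) = 16.
det(H) > 0 and tr(H) > 0, so H is positive definite everywhere: convex.

convex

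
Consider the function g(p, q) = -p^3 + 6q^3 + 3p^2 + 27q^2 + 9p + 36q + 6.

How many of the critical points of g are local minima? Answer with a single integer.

g separates as a function of p plus a function of q, so ∇g=0 decouples.
∂g/∂p = -3(p - 3)(p + 1) = 0 at p ∈ {-1, 3}; ∂g/∂q = 18(q + 1)(q + 2) = 0 at q ∈ {-2, -1}.
The Hessian is diagonal: diag(g_pp, g_qq). Second derivatives: g_pp(-1)=12, g_pp(3)=-12; g_qq(-2)=-18, g_qq(-1)=18.
Local minima occur where both diagonal entries positive: (-1, -1). Count: 1.

1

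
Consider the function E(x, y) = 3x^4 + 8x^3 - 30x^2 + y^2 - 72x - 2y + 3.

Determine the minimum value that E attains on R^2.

E(x,y) separates as P(x) + Q(y) + 3, so its minimum is min P + min Q + 3.
P'(x) = 12(x - 2)(x + 1)(x + 3) vanishes at x ∈ {-3, -1, 2}; Q'(y) = 2y - 2 vanishes at y ∈ {1}.
Local minima of P (where P''>0): P(-3)=-27, P(2)=-152. Local minima of Q: Q(1)=-1.
So the global minimum of E is P(2) + Q(1) + 3 = -152 − 1 + 3 = -150, attained at (2, 1).

-150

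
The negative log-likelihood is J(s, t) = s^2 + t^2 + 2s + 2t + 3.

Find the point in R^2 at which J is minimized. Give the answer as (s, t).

J(s,t) separates as P(s) + Q(t) + 3, so its minimum is min P + min Q + 3.
P'(s) = 2s + 2 vanishes at s ∈ {-1}; Q'(t) = 2(t + 1) vanishes at t ∈ {-1}.
Local minima of P (where P''>0): P(-1)=-1. Local minima of Q: Q(-1)=-1.
So the global minimum of J is P(-1) + Q(-1) + 3 = -1 − 1 + 3 = 1, attained at (-1, -1).

(-1, -1)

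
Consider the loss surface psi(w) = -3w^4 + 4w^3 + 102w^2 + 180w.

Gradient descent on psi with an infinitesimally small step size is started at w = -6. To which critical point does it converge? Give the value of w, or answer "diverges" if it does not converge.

psi'(w) = -12(w - 5)(w + 1)(w + 3), so psi'(-6) = 1980.
Gradient descent moves in the -psi' direction, i.e. w is decreasing.
There is no critical point below w=-6, and psi' keeps the same sign, so the iterate runs off to −∞.

diverges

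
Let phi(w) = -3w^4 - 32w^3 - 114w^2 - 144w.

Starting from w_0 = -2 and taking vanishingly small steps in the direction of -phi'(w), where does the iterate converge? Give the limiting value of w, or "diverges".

phi'(w) = -12(w + 1)(w + 3)(w + 4), so phi'(-2) = 24.
Gradient descent moves in the -phi' direction, i.e. w is decreasing.
The nearest critical point in that direction is w = -3, where phi'' = 24 > 0 (a local minimum). The iterate converges there.

-3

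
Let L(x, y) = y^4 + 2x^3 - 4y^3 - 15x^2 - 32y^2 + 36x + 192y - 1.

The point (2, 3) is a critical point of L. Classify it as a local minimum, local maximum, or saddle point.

The mixed partial ∂²L/∂x∂y is 0, so the Hessian at any point is diag(L_xx, L_yy) = diag(6(2x - 5), 4(3y^2 - 6y - 16)).
At (2, 3): H = diag(-6, -28).
Both eigenvalues are negative, so H is negative definite: a local maximum.

local maximum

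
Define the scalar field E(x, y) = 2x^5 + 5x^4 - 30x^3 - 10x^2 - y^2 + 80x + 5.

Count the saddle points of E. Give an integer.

E separates as a function of x plus a function of y, so ∇E=0 decouples.
∂E/∂x = 10(x - 2)(x - 1)(x + 1)(x + 4) = 0 at x ∈ {-4, -1, 1, 2}; ∂E/∂y = -2y = 0 at y ∈ {0}.
The Hessian is diagonal: diag(E_xx, E_yy). Second derivatives: E_xx(-4)=-900, E_xx(-1)=180, E_xx(1)=-100, E_xx(2)=180; E_yy(0)=-2.
Saddle points occur where the two diagonal entries have opposite signs: (-1, 0), (2, 0). Count: 2.

2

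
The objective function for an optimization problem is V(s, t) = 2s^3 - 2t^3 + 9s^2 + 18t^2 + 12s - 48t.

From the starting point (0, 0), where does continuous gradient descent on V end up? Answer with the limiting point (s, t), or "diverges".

(-1, 2)

V is separable, so gradient descent decouples: s follows -∂V/∂s, t follows -∂V/∂t.
∂V/∂s = 6(s + 1)(s + 2); at s=0 this is 12, so s decreases.
∂V/∂t = -6(t - 4)(t - 2); at t=0 this is -48, so t increases.
s converges to its nearest critical value -1 (a local min of the s-part); t converges to 2. The iterate converges to (-1, 2).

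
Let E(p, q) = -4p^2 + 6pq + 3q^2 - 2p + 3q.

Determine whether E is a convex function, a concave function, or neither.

E is quadratic, so its Hessian is the constant matrix H = [[-8, 6], [6, 6]].
det(H) = -84, tr(H) = -2.
det(H) < 0, so H is indefinite: neither convex nor concave.

neither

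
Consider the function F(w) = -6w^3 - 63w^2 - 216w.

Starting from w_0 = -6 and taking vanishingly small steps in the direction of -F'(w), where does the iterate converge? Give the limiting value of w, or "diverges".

F'(w) = -18(w + 3)(w + 4), so F'(-6) = -108.
Gradient descent moves in the -F' direction, i.e. w is increasing.
The nearest critical point in that direction is w = -4, where F'' = 18 > 0 (a local minimum). The iterate converges there.

-4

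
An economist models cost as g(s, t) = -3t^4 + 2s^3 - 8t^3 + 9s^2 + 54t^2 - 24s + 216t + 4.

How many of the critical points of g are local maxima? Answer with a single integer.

2

g separates as a function of s plus a function of t, so ∇g=0 decouples.
∂g/∂s = 6(s - 1)(s + 4) = 0 at s ∈ {-4, 1}; ∂g/∂t = -12(t - 3)(t + 2)(t + 3) = 0 at t ∈ {-3, -2, 3}.
The Hessian is diagonal: diag(g_ss, g_tt). Second derivatives: g_ss(-4)=-30, g_ss(1)=30; g_tt(-3)=-72, g_tt(-2)=60, g_tt(3)=-360.
Local maxima occur where both diagonal entries negative: (-4, -3), (-4, 3). Count: 2.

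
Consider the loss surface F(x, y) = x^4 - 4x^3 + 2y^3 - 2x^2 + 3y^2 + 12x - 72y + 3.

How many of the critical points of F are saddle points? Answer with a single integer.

3

F separates as a function of x plus a function of y, so ∇F=0 decouples.
∂F/∂x = 4(x - 3)(x - 1)(x + 1) = 0 at x ∈ {-1, 1, 3}; ∂F/∂y = 6(y - 3)(y + 4) = 0 at y ∈ {-4, 3}.
The Hessian is diagonal: diag(F_xx, F_yy). Second derivatives: F_xx(-1)=32, F_xx(1)=-16, F_xx(3)=32; F_yy(-4)=-42, F_yy(3)=42.
Saddle points occur where the two diagonal entries have opposite signs: (-1, -4), (1, 3), (3, -4). Count: 3.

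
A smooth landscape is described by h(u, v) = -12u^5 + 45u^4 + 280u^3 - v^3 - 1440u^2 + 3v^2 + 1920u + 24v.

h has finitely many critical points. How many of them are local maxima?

h separates as a function of u plus a function of v, so ∇h=0 decouples.
∂h/∂u = -60(u - 4)(u - 2)(u - 1)(u + 4) = 0 at u ∈ {-4, 1, 2, 4}; ∂h/∂v = -3(v - 4)(v + 2) = 0 at v ∈ {-2, 4}.
The Hessian is diagonal: diag(h_uu, h_vv). Second derivatives: h_uu(-4)=14400, h_uu(1)=-900, h_uu(2)=720, h_uu(4)=-2880; h_vv(-2)=18, h_vv(4)=-18.
Local maxima occur where both diagonal entries negative: (1, 4), (4, 4). Count: 2.

2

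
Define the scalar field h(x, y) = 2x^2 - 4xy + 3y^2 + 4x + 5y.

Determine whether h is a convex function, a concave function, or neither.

convex

h is quadratic, so its Hessian is the constant matrix H = [[4, -4], [-4, 6]].
det(H) = 8, tr(H) = 10.
det(H) > 0 and tr(H) > 0, so H is positive definite everywhere: convex.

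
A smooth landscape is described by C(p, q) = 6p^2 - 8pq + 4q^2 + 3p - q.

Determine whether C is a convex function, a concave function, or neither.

convex

C is quadratic, so its Hessian is the constant matrix H = [[12, -8], [-8, 8]].
det(H) = 32, tr(H) = 20.
det(H) > 0 and tr(H) > 0, so H is positive definite everywhere: convex.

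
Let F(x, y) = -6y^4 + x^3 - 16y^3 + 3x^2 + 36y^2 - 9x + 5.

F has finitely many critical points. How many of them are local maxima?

2

F separates as a function of x plus a function of y, so ∇F=0 decouples.
∂F/∂x = 3(x - 1)(x + 3) = 0 at x ∈ {-3, 1}; ∂F/∂y = -24y(y - 1)(y + 3) = 0 at y ∈ {-3, 0, 1}.
The Hessian is diagonal: diag(F_xx, F_yy). Second derivatives: F_xx(-3)=-12, F_xx(1)=12; F_yy(-3)=-288, F_yy(0)=72, F_yy(1)=-96.
Local maxima occur where both diagonal entries negative: (-3, -3), (-3, 1). Count: 2.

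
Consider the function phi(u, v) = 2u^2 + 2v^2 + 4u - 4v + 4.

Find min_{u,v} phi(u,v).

0

phi(u,v) separates as P(u) + Q(v) + 4, so its minimum is min P + min Q + 4.
P'(u) = 4u + 4 vanishes at u ∈ {-1}; Q'(v) = 4v - 4 vanishes at v ∈ {1}.
Local minima of P (where P''>0): P(-1)=-2. Local minima of Q: Q(1)=-2.
So the global minimum of phi is P(-1) + Q(1) + 4 = -2 − 2 + 4 = 0, attained at (-1, 1).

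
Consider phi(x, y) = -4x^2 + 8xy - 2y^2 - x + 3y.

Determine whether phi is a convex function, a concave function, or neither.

phi is quadratic, so its Hessian is the constant matrix H = [[-8, 8], [8, -4]].
det(H) = -32, tr(H) = -12.
det(H) < 0, so H is indefinite: neither convex nor concave.

neither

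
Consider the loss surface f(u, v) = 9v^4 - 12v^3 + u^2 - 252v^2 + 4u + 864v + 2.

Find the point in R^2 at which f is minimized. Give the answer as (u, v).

f(u,v) separates as P(u) + Q(v) + 2, so its minimum is min P + min Q + 2.
P'(u) = 2u + 4 vanishes at u ∈ {-2}; Q'(v) = 36(v - 3)(v - 2)(v + 4) vanishes at v ∈ {-4, 2, 3}.
Local minima of P (where P''>0): P(-2)=-4. Local minima of Q: Q(-4)=-4416, Q(3)=729.
So the global minimum of f is P(-2) + Q(-4) + 2 = -4 − 4416 + 2 = -4418, attained at (-2, -4).

(-2, -4)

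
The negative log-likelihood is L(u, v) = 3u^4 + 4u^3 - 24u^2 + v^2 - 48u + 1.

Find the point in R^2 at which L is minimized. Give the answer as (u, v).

(2, 0)

L(u,v) separates as P(u) + Q(v) + 1, so its minimum is min P + min Q + 1.
P'(u) = 12(u - 2)(u + 1)(u + 2) vanishes at u ∈ {-2, -1, 2}; Q'(v) = 2v vanishes at v ∈ {0}.
Local minima of P (where P''>0): P(-2)=16, P(2)=-112. Local minima of Q: Q(0)=0.
So the global minimum of L is P(2) + Q(0) + 1 = -112 + 0 + 1 = -111, attained at (2, 0).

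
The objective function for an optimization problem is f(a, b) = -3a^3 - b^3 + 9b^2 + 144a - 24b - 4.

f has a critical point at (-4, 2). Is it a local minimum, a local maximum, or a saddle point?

local minimum

The mixed partial ∂²f/∂a∂b is 0, so the Hessian at any point is diag(f_aa, f_bb) = diag(-18a, 6(-b + 3)).
At (-4, 2): H = diag(72, 6).
Both eigenvalues are positive, so H is positive definite: a local minimum.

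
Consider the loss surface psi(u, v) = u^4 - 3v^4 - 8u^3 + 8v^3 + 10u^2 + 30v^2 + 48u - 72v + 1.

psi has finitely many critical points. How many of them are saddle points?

5

psi separates as a function of u plus a function of v, so ∇psi=0 decouples.
∂psi/∂u = 4(u - 4)(u - 3)(u + 1) = 0 at u ∈ {-1, 3, 4}; ∂psi/∂v = -12(v - 3)(v - 1)(v + 2) = 0 at v ∈ {-2, 1, 3}.
The Hessian is diagonal: diag(psi_uu, psi_vv). Second derivatives: psi_uu(-1)=80, psi_uu(3)=-16, psi_uu(4)=20; psi_vv(-2)=-180, psi_vv(1)=72, psi_vv(3)=-120.
Saddle points occur where the two diagonal entries have opposite signs: (-1, -2), (-1, 3), (3, 1), (4, -2), (4, 3). Count: 5.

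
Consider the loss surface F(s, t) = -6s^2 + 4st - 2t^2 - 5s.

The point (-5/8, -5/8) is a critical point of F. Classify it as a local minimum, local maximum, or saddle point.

local maximum

The Hessian of F is constant: H = [[-12, 4], [4, -4]].
det(H) = (-12)·(-4) − 4² = 32.
det(H) > 0 and tr(H) = -16 < 0, so H is negative definite and the point is a local maximum.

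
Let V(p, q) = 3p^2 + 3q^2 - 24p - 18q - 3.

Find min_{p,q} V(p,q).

V(p,q) separates as A(p) + B(q) − 3, so its minimum is min A + min B − 3.
A'(p) = 6p - 24 vanishes at p ∈ {4}; B'(q) = 6q - 18 vanishes at q ∈ {3}.
Local minima of A (where A''>0): A(4)=-48. Local minima of B: B(3)=-27.
So the global minimum of V is A(4) + B(3) − 3 = -48 − 27 − 3 = -78, attained at (4, 3).

-78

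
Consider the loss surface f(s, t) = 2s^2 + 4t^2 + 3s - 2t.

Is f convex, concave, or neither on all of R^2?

f is quadratic, so its Hessian is the constant matrix H = [[4, 0], [0, 8]].
det(H) = 32, tr(H) = 12.
det(H) > 0 and tr(H) > 0, so H is positive definite everywhere: convex.

convex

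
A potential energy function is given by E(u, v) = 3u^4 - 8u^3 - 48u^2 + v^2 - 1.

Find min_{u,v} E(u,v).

-513

E(u,v) separates as P(u) + Q(v) − 1, so its minimum is min P + min Q − 1.
P'(u) = 12u(u - 4)(u + 2) vanishes at u ∈ {-2, 0, 4}; Q'(v) = 2v vanishes at v ∈ {0}.
Local minima of P (where P''>0): P(-2)=-80, P(4)=-512. Local minima of Q: Q(0)=0.
So the global minimum of E is P(4) + Q(0) − 1 = -512 + 0 − 1 = -513, attained at (4, 0).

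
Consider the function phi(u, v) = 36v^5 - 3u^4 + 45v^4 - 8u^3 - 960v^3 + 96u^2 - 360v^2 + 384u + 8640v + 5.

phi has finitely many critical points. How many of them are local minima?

phi separates as a function of u plus a function of v, so ∇phi=0 decouples.
∂phi/∂u = -12(u - 4)(u + 2)(u + 4) = 0 at u ∈ {-4, -2, 4}; ∂phi/∂v = 180(v - 3)(v - 2)(v + 2)(v + 4) = 0 at v ∈ {-4, -2, 2, 3}.
The Hessian is diagonal: diag(phi_uu, phi_vv). Second derivatives: phi_uu(-4)=-192, phi_uu(-2)=144, phi_uu(4)=-576; phi_vv(-4)=-15120, phi_vv(-2)=7200, phi_vv(2)=-4320, phi_vv(3)=6300.
Local minima occur where both diagonal entries positive: (-2, -2), (-2, 3). Count: 2.

2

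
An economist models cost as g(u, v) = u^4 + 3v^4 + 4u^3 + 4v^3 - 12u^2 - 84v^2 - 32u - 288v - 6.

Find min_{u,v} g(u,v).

g(u,v) separates as P(u) + Q(v) − 6, so its minimum is min P + min Q − 6.
P'(u) = 4(u - 2)(u + 1)(u + 4) vanishes at u ∈ {-4, -1, 2}; Q'(v) = 12(v - 4)(v + 2)(v + 3) vanishes at v ∈ {-3, -2, 4}.
Local minima of P (where P''>0): P(-4)=-64, P(2)=-64. Local minima of Q: Q(-3)=243, Q(4)=-1472.
So the global minimum of g is P(-4) + Q(4) − 6 = -64 − 1472 − 6 = -1542, attained at (-4, 4).

-1542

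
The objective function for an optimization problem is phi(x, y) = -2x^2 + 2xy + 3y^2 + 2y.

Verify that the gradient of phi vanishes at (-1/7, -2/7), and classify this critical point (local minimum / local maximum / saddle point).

∇phi = (-4x + 2y, 2x + 6y + 2); substituting (-1/7, -2/7) gives ∇phi = (0, 0), so (-1/7, -2/7) is indeed a critical point.
The Hessian of phi is constant: H = [[-4, 2], [2, 6]].
det(H) = (-4)·6 − 2² = -28.
Since det(H) < 0, H is indefinite and the critical point is a saddle point.

saddle point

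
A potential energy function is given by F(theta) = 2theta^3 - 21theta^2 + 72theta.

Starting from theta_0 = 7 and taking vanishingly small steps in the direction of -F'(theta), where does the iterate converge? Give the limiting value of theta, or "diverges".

4

F'(theta) = 6(theta - 4)(theta - 3), so F'(7) = 72.
Gradient descent moves in the -F' direction, i.e. theta is decreasing.
The nearest critical point in that direction is theta = 4, where F'' = 6 > 0 (a local minimum). The iterate converges there.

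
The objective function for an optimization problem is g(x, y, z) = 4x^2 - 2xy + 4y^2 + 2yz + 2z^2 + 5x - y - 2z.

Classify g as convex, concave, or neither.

convex

g is quadratic, so its Hessian is the constant matrix H = [[8, -2, 0], [-2, 8, 2], [0, 2, 4]].
Leading principal minors: 8, 60, 208.
All positive ⇒ H ≻ 0 ⇒ convex.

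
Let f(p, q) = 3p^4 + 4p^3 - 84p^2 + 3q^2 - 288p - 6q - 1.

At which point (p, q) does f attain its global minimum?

(4, 1)

f(p,q) separates as A(p) + B(q) − 1, so its minimum is min A + min B − 1.
A'(p) = 12(p - 4)(p + 2)(p + 3) vanishes at p ∈ {-3, -2, 4}; B'(q) = 6q - 6 vanishes at q ∈ {1}.
Local minima of A (where A''>0): A(-3)=243, A(4)=-1472. Local minima of B: B(1)=-3.
So the global minimum of f is A(4) + B(1) − 1 = -1472 − 3 − 1 = -1476, attained at (4, 1).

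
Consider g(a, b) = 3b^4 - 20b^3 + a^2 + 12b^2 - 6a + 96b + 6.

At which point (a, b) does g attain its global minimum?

g(a,b) separates as P(a) + Q(b) + 6, so its minimum is min P + min Q + 6.
P'(a) = 2a - 6 vanishes at a ∈ {3}; Q'(b) = 12(b - 4)(b - 2)(b + 1) vanishes at b ∈ {-1, 2, 4}.
Local minima of P (where P''>0): P(3)=-9. Local minima of Q: Q(-1)=-61, Q(4)=64.
So the global minimum of g is P(3) + Q(-1) + 6 = -9 − 61 + 6 = -64, attained at (3, -1).

(3, -1)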